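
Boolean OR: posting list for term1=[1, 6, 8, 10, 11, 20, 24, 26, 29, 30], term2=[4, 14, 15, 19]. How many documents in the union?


Boolean OR: find union of posting lists
term1 docs: [1, 6, 8, 10, 11, 20, 24, 26, 29, 30]
term2 docs: [4, 14, 15, 19]
Union: [1, 4, 6, 8, 10, 11, 14, 15, 19, 20, 24, 26, 29, 30]
|union| = 14

14


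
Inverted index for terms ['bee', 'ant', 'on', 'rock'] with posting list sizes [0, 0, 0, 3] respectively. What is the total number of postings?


Summing posting list sizes:
'bee': 0 postings
'ant': 0 postings
'on': 0 postings
'rock': 3 postings
Total = 0 + 0 + 0 + 3 = 3

3


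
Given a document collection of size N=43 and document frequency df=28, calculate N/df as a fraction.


IDF ratio = N / df
= 43 / 28
= 43/28

43/28


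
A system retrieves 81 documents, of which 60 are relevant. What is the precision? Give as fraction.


Precision = relevant_retrieved / total_retrieved
= 60 / 81
= 60 / (60 + 21)
= 20/27

20/27


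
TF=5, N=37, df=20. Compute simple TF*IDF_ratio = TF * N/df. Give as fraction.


TF * (N/df)
= 5 * (37/20)
= 5 * 37/20
= 37/4

37/4


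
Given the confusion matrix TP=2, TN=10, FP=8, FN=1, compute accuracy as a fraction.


Accuracy = (TP + TN) / (TP + TN + FP + FN)
TP + TN = 2 + 10 = 12
Total = 2 + 10 + 8 + 1 = 21
Accuracy = 12 / 21 = 4/7

4/7


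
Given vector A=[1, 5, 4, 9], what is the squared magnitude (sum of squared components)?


|A|^2 = sum of squared components
A[0]^2 = 1^2 = 1
A[1]^2 = 5^2 = 25
A[2]^2 = 4^2 = 16
A[3]^2 = 9^2 = 81
Sum = 1 + 25 + 16 + 81 = 123

123


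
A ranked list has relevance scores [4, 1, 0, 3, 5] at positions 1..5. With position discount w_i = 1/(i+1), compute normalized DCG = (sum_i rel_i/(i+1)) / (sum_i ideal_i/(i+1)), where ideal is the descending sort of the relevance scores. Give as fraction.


Position discount weights w_i = 1/(i+1) for i=1..5:
Weights = [1/2, 1/3, 1/4, 1/5, 1/6]
Actual relevance: [4, 1, 0, 3, 5]
DCG = 4/2 + 1/3 + 0/4 + 3/5 + 5/6 = 113/30
Ideal relevance (sorted desc): [5, 4, 3, 1, 0]
Ideal DCG = 5/2 + 4/3 + 3/4 + 1/5 + 0/6 = 287/60
nDCG = DCG / ideal_DCG = 113/30 / 287/60 = 226/287

226/287


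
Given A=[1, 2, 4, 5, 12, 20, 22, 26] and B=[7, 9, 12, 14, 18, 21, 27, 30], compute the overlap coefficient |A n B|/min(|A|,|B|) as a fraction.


A intersect B = [12]
|A intersect B| = 1
min(|A|, |B|) = min(8, 8) = 8
Overlap = 1 / 8 = 1/8

1/8


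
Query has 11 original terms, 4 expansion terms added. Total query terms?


Original terms: 11
Expansion terms: 4
Total = 11 + 4 = 15

15


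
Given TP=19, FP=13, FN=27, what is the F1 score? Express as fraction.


F1 = 2 * P * R / (P + R)
P = TP/(TP+FP) = 19/32 = 19/32
R = TP/(TP+FN) = 19/46 = 19/46
2 * P * R = 2 * 19/32 * 19/46 = 361/736
P + R = 19/32 + 19/46 = 741/736
F1 = 361/736 / 741/736 = 19/39

19/39


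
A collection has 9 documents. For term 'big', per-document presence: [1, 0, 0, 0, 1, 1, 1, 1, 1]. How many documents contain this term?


Checking each document for 'big':
Doc 1: present
Doc 2: absent
Doc 3: absent
Doc 4: absent
Doc 5: present
Doc 6: present
Doc 7: present
Doc 8: present
Doc 9: present
df = sum of presences = 1 + 0 + 0 + 0 + 1 + 1 + 1 + 1 + 1 = 6

6


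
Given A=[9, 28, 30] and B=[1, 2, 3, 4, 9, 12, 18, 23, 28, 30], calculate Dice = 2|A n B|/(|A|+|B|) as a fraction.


A intersect B = [9, 28, 30]
|A intersect B| = 3
|A| = 3, |B| = 10
Dice = 2*3 / (3+10)
= 6 / 13 = 6/13

6/13


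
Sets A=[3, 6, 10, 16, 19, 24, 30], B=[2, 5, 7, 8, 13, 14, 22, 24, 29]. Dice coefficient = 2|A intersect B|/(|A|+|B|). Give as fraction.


A intersect B = [24]
|A intersect B| = 1
|A| = 7, |B| = 9
Dice = 2*1 / (7+9)
= 2 / 16 = 1/8

1/8


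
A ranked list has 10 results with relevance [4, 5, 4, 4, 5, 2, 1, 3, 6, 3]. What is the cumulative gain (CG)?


Cumulative Gain = sum of relevance scores
Position 1: rel=4, running sum=4
Position 2: rel=5, running sum=9
Position 3: rel=4, running sum=13
Position 4: rel=4, running sum=17
Position 5: rel=5, running sum=22
Position 6: rel=2, running sum=24
Position 7: rel=1, running sum=25
Position 8: rel=3, running sum=28
Position 9: rel=6, running sum=34
Position 10: rel=3, running sum=37
CG = 37

37


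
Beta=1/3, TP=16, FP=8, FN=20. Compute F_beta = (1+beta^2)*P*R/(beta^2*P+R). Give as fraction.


P = TP/(TP+FP) = 16/24 = 2/3
R = TP/(TP+FN) = 16/36 = 4/9
beta^2 = 1/3^2 = 1/9
(1 + beta^2) = 10/9
Numerator = (1+beta^2)*P*R = 80/243
Denominator = beta^2*P + R = 2/27 + 4/9 = 14/27
F_beta = 40/63

40/63


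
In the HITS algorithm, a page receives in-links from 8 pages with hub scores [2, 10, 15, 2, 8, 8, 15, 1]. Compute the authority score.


Authority = sum of hub scores of in-linkers
In-link 1: hub score = 2
In-link 2: hub score = 10
In-link 3: hub score = 15
In-link 4: hub score = 2
In-link 5: hub score = 8
In-link 6: hub score = 8
In-link 7: hub score = 15
In-link 8: hub score = 1
Authority = 2 + 10 + 15 + 2 + 8 + 8 + 15 + 1 = 61

61


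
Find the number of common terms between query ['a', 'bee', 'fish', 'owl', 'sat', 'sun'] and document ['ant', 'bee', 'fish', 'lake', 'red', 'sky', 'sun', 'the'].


Query terms: ['a', 'bee', 'fish', 'owl', 'sat', 'sun']
Document terms: ['ant', 'bee', 'fish', 'lake', 'red', 'sky', 'sun', 'the']
Common terms: ['bee', 'fish', 'sun']
Overlap count = 3

3


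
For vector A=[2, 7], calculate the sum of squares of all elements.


|A|^2 = sum of squared components
A[0]^2 = 2^2 = 4
A[1]^2 = 7^2 = 49
Sum = 4 + 49 = 53

53


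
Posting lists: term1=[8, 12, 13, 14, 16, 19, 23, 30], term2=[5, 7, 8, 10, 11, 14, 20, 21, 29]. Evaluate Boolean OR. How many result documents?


Boolean OR: find union of posting lists
term1 docs: [8, 12, 13, 14, 16, 19, 23, 30]
term2 docs: [5, 7, 8, 10, 11, 14, 20, 21, 29]
Union: [5, 7, 8, 10, 11, 12, 13, 14, 16, 19, 20, 21, 23, 29, 30]
|union| = 15

15


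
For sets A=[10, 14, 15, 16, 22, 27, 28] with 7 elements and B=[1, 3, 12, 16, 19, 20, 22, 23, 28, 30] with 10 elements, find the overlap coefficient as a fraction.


A intersect B = [16, 22, 28]
|A intersect B| = 3
min(|A|, |B|) = min(7, 10) = 7
Overlap = 3 / 7 = 3/7

3/7


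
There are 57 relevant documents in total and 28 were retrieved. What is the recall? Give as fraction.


Recall = retrieved_relevant / total_relevant
= 28 / 57
= 28 / (28 + 29)
= 28/57

28/57


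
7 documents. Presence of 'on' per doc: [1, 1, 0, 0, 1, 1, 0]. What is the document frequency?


Checking each document for 'on':
Doc 1: present
Doc 2: present
Doc 3: absent
Doc 4: absent
Doc 5: present
Doc 6: present
Doc 7: absent
df = sum of presences = 1 + 1 + 0 + 0 + 1 + 1 + 0 = 4

4


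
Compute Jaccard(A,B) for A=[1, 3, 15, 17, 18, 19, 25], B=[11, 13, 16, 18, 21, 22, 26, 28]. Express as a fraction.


A intersect B = [18]
|A intersect B| = 1
A union B = [1, 3, 11, 13, 15, 16, 17, 18, 19, 21, 22, 25, 26, 28]
|A union B| = 14
Jaccard = 1/14 = 1/14

1/14


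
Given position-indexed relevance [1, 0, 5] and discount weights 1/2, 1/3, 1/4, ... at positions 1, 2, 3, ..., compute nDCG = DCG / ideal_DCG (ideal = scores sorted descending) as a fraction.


Position discount weights w_i = 1/(i+1) for i=1..3:
Weights = [1/2, 1/3, 1/4]
Actual relevance: [1, 0, 5]
DCG = 1/2 + 0/3 + 5/4 = 7/4
Ideal relevance (sorted desc): [5, 1, 0]
Ideal DCG = 5/2 + 1/3 + 0/4 = 17/6
nDCG = DCG / ideal_DCG = 7/4 / 17/6 = 21/34

21/34


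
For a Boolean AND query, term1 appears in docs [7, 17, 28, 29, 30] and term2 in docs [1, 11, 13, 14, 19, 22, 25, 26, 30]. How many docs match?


Boolean AND: find intersection of posting lists
term1 docs: [7, 17, 28, 29, 30]
term2 docs: [1, 11, 13, 14, 19, 22, 25, 26, 30]
Intersection: [30]
|intersection| = 1

1


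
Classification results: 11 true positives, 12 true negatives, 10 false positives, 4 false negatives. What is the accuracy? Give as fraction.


Accuracy = (TP + TN) / (TP + TN + FP + FN)
TP + TN = 11 + 12 = 23
Total = 11 + 12 + 10 + 4 = 37
Accuracy = 23 / 37 = 23/37

23/37


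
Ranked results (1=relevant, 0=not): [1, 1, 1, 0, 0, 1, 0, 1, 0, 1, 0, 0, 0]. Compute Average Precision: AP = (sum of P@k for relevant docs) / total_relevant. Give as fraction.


Computing P@k for each relevant position:
Position 1: relevant, P@1 = 1/1 = 1
Position 2: relevant, P@2 = 2/2 = 1
Position 3: relevant, P@3 = 3/3 = 1
Position 4: not relevant
Position 5: not relevant
Position 6: relevant, P@6 = 4/6 = 2/3
Position 7: not relevant
Position 8: relevant, P@8 = 5/8 = 5/8
Position 9: not relevant
Position 10: relevant, P@10 = 6/10 = 3/5
Position 11: not relevant
Position 12: not relevant
Position 13: not relevant
Sum of P@k = 1 + 1 + 1 + 2/3 + 5/8 + 3/5 = 587/120
AP = 587/120 / 6 = 587/720

587/720


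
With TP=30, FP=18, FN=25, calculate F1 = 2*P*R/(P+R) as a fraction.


F1 = 2 * P * R / (P + R)
P = TP/(TP+FP) = 30/48 = 5/8
R = TP/(TP+FN) = 30/55 = 6/11
2 * P * R = 2 * 5/8 * 6/11 = 15/22
P + R = 5/8 + 6/11 = 103/88
F1 = 15/22 / 103/88 = 60/103

60/103


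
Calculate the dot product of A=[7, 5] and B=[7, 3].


Dot product = sum of element-wise products
A[0]*B[0] = 7*7 = 49
A[1]*B[1] = 5*3 = 15
Sum = 49 + 15 = 64

64


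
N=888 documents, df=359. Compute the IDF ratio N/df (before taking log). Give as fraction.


IDF ratio = N / df
= 888 / 359
= 888/359

888/359


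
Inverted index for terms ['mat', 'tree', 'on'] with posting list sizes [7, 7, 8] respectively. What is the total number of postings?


Summing posting list sizes:
'mat': 7 postings
'tree': 7 postings
'on': 8 postings
Total = 7 + 7 + 8 = 22

22


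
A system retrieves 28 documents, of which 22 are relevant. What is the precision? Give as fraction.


Precision = relevant_retrieved / total_retrieved
= 22 / 28
= 22 / (22 + 6)
= 11/14

11/14


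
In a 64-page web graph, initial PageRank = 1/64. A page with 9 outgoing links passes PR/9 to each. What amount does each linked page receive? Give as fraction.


Initial PR = 1/64 = 1/64
Outlinks = 9
Contribution per link = PR / outlinks
= 1/64 / 9
= 1/576

1/576


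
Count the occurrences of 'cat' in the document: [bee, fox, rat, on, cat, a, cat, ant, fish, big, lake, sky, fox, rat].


Document has 14 words
Scanning for 'cat':
Found at positions: [4, 6]
Count = 2

2


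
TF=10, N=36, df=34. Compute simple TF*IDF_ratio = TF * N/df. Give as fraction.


TF * (N/df)
= 10 * (36/34)
= 10 * 18/17
= 180/17

180/17


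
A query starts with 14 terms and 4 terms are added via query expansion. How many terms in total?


Original terms: 14
Expansion terms: 4
Total = 14 + 4 = 18

18


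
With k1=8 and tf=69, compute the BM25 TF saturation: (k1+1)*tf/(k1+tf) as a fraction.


BM25 TF component = (k1+1)*tf / (k1+tf)
k1 = 8, tf = 69
Numerator = (8+1)*69 = 621
Denominator = 8 + 69 = 77
= 621/77 = 621/77

621/77


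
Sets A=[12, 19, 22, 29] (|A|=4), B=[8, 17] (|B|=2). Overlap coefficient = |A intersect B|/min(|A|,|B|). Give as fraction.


A intersect B = []
|A intersect B| = 0
min(|A|, |B|) = min(4, 2) = 2
Overlap = 0 / 2 = 0

0


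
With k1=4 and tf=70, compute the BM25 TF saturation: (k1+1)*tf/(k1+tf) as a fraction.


BM25 TF component = (k1+1)*tf / (k1+tf)
k1 = 4, tf = 70
Numerator = (4+1)*70 = 350
Denominator = 4 + 70 = 74
= 350/74 = 175/37

175/37


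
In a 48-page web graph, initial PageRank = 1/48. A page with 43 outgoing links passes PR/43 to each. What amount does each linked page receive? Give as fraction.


Initial PR = 1/48 = 1/48
Outlinks = 43
Contribution per link = PR / outlinks
= 1/48 / 43
= 1/2064

1/2064


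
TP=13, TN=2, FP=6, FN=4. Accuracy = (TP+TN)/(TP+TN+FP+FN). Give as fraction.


Accuracy = (TP + TN) / (TP + TN + FP + FN)
TP + TN = 13 + 2 = 15
Total = 13 + 2 + 6 + 4 = 25
Accuracy = 15 / 25 = 3/5

3/5


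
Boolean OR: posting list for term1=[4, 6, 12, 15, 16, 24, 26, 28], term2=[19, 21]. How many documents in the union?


Boolean OR: find union of posting lists
term1 docs: [4, 6, 12, 15, 16, 24, 26, 28]
term2 docs: [19, 21]
Union: [4, 6, 12, 15, 16, 19, 21, 24, 26, 28]
|union| = 10

10


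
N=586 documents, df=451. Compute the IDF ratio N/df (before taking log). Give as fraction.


IDF ratio = N / df
= 586 / 451
= 586/451

586/451


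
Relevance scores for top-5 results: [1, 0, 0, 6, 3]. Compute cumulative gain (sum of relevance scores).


Cumulative Gain = sum of relevance scores
Position 1: rel=1, running sum=1
Position 2: rel=0, running sum=1
Position 3: rel=0, running sum=1
Position 4: rel=6, running sum=7
Position 5: rel=3, running sum=10
CG = 10

10


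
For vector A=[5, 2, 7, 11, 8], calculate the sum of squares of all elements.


|A|^2 = sum of squared components
A[0]^2 = 5^2 = 25
A[1]^2 = 2^2 = 4
A[2]^2 = 7^2 = 49
A[3]^2 = 11^2 = 121
A[4]^2 = 8^2 = 64
Sum = 25 + 4 + 49 + 121 + 64 = 263

263


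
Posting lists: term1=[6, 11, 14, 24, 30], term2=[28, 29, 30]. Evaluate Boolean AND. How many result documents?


Boolean AND: find intersection of posting lists
term1 docs: [6, 11, 14, 24, 30]
term2 docs: [28, 29, 30]
Intersection: [30]
|intersection| = 1

1


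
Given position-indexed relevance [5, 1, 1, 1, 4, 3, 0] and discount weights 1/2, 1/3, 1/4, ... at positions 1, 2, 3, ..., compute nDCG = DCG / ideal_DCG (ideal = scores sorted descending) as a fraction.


Position discount weights w_i = 1/(i+1) for i=1..7:
Weights = [1/2, 1/3, 1/4, 1/5, 1/6, 1/7, 1/8]
Actual relevance: [5, 1, 1, 1, 4, 3, 0]
DCG = 5/2 + 1/3 + 1/4 + 1/5 + 4/6 + 3/7 + 0/8 = 613/140
Ideal relevance (sorted desc): [5, 4, 3, 1, 1, 1, 0]
Ideal DCG = 5/2 + 4/3 + 3/4 + 1/5 + 1/6 + 1/7 + 0/8 = 713/140
nDCG = DCG / ideal_DCG = 613/140 / 713/140 = 613/713

613/713


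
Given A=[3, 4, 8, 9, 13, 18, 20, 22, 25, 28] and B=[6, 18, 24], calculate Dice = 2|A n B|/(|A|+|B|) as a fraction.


A intersect B = [18]
|A intersect B| = 1
|A| = 10, |B| = 3
Dice = 2*1 / (10+3)
= 2 / 13 = 2/13

2/13


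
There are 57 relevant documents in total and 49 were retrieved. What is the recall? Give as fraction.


Recall = retrieved_relevant / total_relevant
= 49 / 57
= 49 / (49 + 8)
= 49/57

49/57


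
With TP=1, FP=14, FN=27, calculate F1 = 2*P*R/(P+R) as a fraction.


F1 = 2 * P * R / (P + R)
P = TP/(TP+FP) = 1/15 = 1/15
R = TP/(TP+FN) = 1/28 = 1/28
2 * P * R = 2 * 1/15 * 1/28 = 1/210
P + R = 1/15 + 1/28 = 43/420
F1 = 1/210 / 43/420 = 2/43

2/43


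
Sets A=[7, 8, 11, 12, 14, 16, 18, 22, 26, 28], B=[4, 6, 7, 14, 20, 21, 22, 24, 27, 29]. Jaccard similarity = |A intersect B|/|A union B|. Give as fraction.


A intersect B = [7, 14, 22]
|A intersect B| = 3
A union B = [4, 6, 7, 8, 11, 12, 14, 16, 18, 20, 21, 22, 24, 26, 27, 28, 29]
|A union B| = 17
Jaccard = 3/17 = 3/17

3/17


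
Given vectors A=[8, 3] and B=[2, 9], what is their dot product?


Dot product = sum of element-wise products
A[0]*B[0] = 8*2 = 16
A[1]*B[1] = 3*9 = 27
Sum = 16 + 27 = 43

43


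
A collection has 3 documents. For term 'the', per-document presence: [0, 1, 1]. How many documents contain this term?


Checking each document for 'the':
Doc 1: absent
Doc 2: present
Doc 3: present
df = sum of presences = 0 + 1 + 1 = 2

2


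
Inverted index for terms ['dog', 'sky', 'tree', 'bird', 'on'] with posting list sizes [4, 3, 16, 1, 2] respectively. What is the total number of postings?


Summing posting list sizes:
'dog': 4 postings
'sky': 3 postings
'tree': 16 postings
'bird': 1 postings
'on': 2 postings
Total = 4 + 3 + 16 + 1 + 2 = 26

26


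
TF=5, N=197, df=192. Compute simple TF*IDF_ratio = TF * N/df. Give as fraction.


TF * (N/df)
= 5 * (197/192)
= 5 * 197/192
= 985/192

985/192


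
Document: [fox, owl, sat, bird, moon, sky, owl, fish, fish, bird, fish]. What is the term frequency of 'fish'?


Document has 11 words
Scanning for 'fish':
Found at positions: [7, 8, 10]
Count = 3

3


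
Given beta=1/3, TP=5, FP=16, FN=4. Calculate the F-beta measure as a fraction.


P = TP/(TP+FP) = 5/21 = 5/21
R = TP/(TP+FN) = 5/9 = 5/9
beta^2 = 1/3^2 = 1/9
(1 + beta^2) = 10/9
Numerator = (1+beta^2)*P*R = 250/1701
Denominator = beta^2*P + R = 5/189 + 5/9 = 110/189
F_beta = 25/99

25/99


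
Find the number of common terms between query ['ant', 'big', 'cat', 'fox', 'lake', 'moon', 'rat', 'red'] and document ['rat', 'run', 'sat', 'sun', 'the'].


Query terms: ['ant', 'big', 'cat', 'fox', 'lake', 'moon', 'rat', 'red']
Document terms: ['rat', 'run', 'sat', 'sun', 'the']
Common terms: ['rat']
Overlap count = 1

1


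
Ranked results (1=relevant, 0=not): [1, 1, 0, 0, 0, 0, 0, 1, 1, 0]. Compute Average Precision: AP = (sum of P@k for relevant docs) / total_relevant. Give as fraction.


Computing P@k for each relevant position:
Position 1: relevant, P@1 = 1/1 = 1
Position 2: relevant, P@2 = 2/2 = 1
Position 3: not relevant
Position 4: not relevant
Position 5: not relevant
Position 6: not relevant
Position 7: not relevant
Position 8: relevant, P@8 = 3/8 = 3/8
Position 9: relevant, P@9 = 4/9 = 4/9
Position 10: not relevant
Sum of P@k = 1 + 1 + 3/8 + 4/9 = 203/72
AP = 203/72 / 4 = 203/288

203/288


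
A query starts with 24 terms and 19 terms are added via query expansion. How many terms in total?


Original terms: 24
Expansion terms: 19
Total = 24 + 19 = 43

43


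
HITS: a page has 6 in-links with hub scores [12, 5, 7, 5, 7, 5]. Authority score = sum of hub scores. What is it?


Authority = sum of hub scores of in-linkers
In-link 1: hub score = 12
In-link 2: hub score = 5
In-link 3: hub score = 7
In-link 4: hub score = 5
In-link 5: hub score = 7
In-link 6: hub score = 5
Authority = 12 + 5 + 7 + 5 + 7 + 5 = 41

41


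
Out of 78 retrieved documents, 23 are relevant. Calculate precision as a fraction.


Precision = relevant_retrieved / total_retrieved
= 23 / 78
= 23 / (23 + 55)
= 23/78

23/78


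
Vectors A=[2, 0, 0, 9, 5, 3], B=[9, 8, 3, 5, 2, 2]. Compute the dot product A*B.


Dot product = sum of element-wise products
A[0]*B[0] = 2*9 = 18
A[1]*B[1] = 0*8 = 0
A[2]*B[2] = 0*3 = 0
A[3]*B[3] = 9*5 = 45
A[4]*B[4] = 5*2 = 10
A[5]*B[5] = 3*2 = 6
Sum = 18 + 0 + 0 + 45 + 10 + 6 = 79

79


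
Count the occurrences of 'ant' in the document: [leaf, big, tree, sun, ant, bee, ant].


Document has 7 words
Scanning for 'ant':
Found at positions: [4, 6]
Count = 2

2


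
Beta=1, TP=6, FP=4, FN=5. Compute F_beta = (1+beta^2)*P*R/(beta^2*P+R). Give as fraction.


P = TP/(TP+FP) = 6/10 = 3/5
R = TP/(TP+FN) = 6/11 = 6/11
beta^2 = 1^2 = 1
(1 + beta^2) = 2
Numerator = (1+beta^2)*P*R = 36/55
Denominator = beta^2*P + R = 3/5 + 6/11 = 63/55
F_beta = 4/7

4/7


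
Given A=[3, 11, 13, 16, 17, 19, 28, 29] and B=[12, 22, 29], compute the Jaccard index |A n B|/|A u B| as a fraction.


A intersect B = [29]
|A intersect B| = 1
A union B = [3, 11, 12, 13, 16, 17, 19, 22, 28, 29]
|A union B| = 10
Jaccard = 1/10 = 1/10

1/10


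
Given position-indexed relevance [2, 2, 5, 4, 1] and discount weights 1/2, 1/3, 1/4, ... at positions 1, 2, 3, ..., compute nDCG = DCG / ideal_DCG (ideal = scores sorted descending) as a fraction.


Position discount weights w_i = 1/(i+1) for i=1..5:
Weights = [1/2, 1/3, 1/4, 1/5, 1/6]
Actual relevance: [2, 2, 5, 4, 1]
DCG = 2/2 + 2/3 + 5/4 + 4/5 + 1/6 = 233/60
Ideal relevance (sorted desc): [5, 4, 2, 2, 1]
Ideal DCG = 5/2 + 4/3 + 2/4 + 2/5 + 1/6 = 49/10
nDCG = DCG / ideal_DCG = 233/60 / 49/10 = 233/294

233/294


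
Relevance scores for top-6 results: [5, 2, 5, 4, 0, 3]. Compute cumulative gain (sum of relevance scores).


Cumulative Gain = sum of relevance scores
Position 1: rel=5, running sum=5
Position 2: rel=2, running sum=7
Position 3: rel=5, running sum=12
Position 4: rel=4, running sum=16
Position 5: rel=0, running sum=16
Position 6: rel=3, running sum=19
CG = 19

19


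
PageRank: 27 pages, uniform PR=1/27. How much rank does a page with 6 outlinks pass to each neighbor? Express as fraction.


Initial PR = 1/27 = 1/27
Outlinks = 6
Contribution per link = PR / outlinks
= 1/27 / 6
= 1/162

1/162


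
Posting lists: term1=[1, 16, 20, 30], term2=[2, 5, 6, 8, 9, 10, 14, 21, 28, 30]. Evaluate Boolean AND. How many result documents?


Boolean AND: find intersection of posting lists
term1 docs: [1, 16, 20, 30]
term2 docs: [2, 5, 6, 8, 9, 10, 14, 21, 28, 30]
Intersection: [30]
|intersection| = 1

1


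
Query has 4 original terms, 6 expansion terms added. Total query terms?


Original terms: 4
Expansion terms: 6
Total = 4 + 6 = 10

10


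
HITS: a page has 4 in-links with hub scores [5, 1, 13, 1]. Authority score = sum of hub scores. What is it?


Authority = sum of hub scores of in-linkers
In-link 1: hub score = 5
In-link 2: hub score = 1
In-link 3: hub score = 13
In-link 4: hub score = 1
Authority = 5 + 1 + 13 + 1 = 20

20


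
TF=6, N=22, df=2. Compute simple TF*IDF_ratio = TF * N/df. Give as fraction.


TF * (N/df)
= 6 * (22/2)
= 6 * 11
= 66

66


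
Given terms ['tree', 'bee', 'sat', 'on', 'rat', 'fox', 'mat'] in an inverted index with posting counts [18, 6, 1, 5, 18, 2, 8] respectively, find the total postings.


Summing posting list sizes:
'tree': 18 postings
'bee': 6 postings
'sat': 1 postings
'on': 5 postings
'rat': 18 postings
'fox': 2 postings
'mat': 8 postings
Total = 18 + 6 + 1 + 5 + 18 + 2 + 8 = 58

58


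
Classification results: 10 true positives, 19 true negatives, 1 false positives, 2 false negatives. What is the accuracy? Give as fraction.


Accuracy = (TP + TN) / (TP + TN + FP + FN)
TP + TN = 10 + 19 = 29
Total = 10 + 19 + 1 + 2 = 32
Accuracy = 29 / 32 = 29/32

29/32


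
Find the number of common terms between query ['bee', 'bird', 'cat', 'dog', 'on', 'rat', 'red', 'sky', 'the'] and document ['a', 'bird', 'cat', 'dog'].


Query terms: ['bee', 'bird', 'cat', 'dog', 'on', 'rat', 'red', 'sky', 'the']
Document terms: ['a', 'bird', 'cat', 'dog']
Common terms: ['bird', 'cat', 'dog']
Overlap count = 3

3


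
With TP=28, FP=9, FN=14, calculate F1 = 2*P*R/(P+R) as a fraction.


F1 = 2 * P * R / (P + R)
P = TP/(TP+FP) = 28/37 = 28/37
R = TP/(TP+FN) = 28/42 = 2/3
2 * P * R = 2 * 28/37 * 2/3 = 112/111
P + R = 28/37 + 2/3 = 158/111
F1 = 112/111 / 158/111 = 56/79

56/79


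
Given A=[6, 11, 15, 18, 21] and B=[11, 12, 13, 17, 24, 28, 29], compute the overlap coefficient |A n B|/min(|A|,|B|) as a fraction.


A intersect B = [11]
|A intersect B| = 1
min(|A|, |B|) = min(5, 7) = 5
Overlap = 1 / 5 = 1/5

1/5


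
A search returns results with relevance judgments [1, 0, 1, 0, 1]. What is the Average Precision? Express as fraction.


Computing P@k for each relevant position:
Position 1: relevant, P@1 = 1/1 = 1
Position 2: not relevant
Position 3: relevant, P@3 = 2/3 = 2/3
Position 4: not relevant
Position 5: relevant, P@5 = 3/5 = 3/5
Sum of P@k = 1 + 2/3 + 3/5 = 34/15
AP = 34/15 / 3 = 34/45

34/45


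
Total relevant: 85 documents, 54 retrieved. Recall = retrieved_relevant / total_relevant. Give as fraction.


Recall = retrieved_relevant / total_relevant
= 54 / 85
= 54 / (54 + 31)
= 54/85

54/85


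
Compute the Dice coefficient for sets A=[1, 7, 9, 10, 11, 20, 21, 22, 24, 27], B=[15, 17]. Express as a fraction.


A intersect B = []
|A intersect B| = 0
|A| = 10, |B| = 2
Dice = 2*0 / (10+2)
= 0 / 12 = 0

0


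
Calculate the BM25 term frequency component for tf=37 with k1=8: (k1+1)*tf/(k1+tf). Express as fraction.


BM25 TF component = (k1+1)*tf / (k1+tf)
k1 = 8, tf = 37
Numerator = (8+1)*37 = 333
Denominator = 8 + 37 = 45
= 333/45 = 37/5

37/5


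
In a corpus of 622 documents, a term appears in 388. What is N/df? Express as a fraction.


IDF ratio = N / df
= 622 / 388
= 311/194

311/194


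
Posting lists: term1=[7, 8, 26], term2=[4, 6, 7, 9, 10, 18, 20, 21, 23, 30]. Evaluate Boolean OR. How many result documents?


Boolean OR: find union of posting lists
term1 docs: [7, 8, 26]
term2 docs: [4, 6, 7, 9, 10, 18, 20, 21, 23, 30]
Union: [4, 6, 7, 8, 9, 10, 18, 20, 21, 23, 26, 30]
|union| = 12

12


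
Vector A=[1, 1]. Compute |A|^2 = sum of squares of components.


|A|^2 = sum of squared components
A[0]^2 = 1^2 = 1
A[1]^2 = 1^2 = 1
Sum = 1 + 1 = 2

2


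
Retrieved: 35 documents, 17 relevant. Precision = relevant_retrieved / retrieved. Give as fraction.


Precision = relevant_retrieved / total_retrieved
= 17 / 35
= 17 / (17 + 18)
= 17/35

17/35


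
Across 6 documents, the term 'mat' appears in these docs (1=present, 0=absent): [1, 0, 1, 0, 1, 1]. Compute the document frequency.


Checking each document for 'mat':
Doc 1: present
Doc 2: absent
Doc 3: present
Doc 4: absent
Doc 5: present
Doc 6: present
df = sum of presences = 1 + 0 + 1 + 0 + 1 + 1 = 4

4


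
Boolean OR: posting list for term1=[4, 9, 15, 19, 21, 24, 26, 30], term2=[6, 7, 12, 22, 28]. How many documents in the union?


Boolean OR: find union of posting lists
term1 docs: [4, 9, 15, 19, 21, 24, 26, 30]
term2 docs: [6, 7, 12, 22, 28]
Union: [4, 6, 7, 9, 12, 15, 19, 21, 22, 24, 26, 28, 30]
|union| = 13

13


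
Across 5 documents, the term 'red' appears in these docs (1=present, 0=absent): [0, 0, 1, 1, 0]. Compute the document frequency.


Checking each document for 'red':
Doc 1: absent
Doc 2: absent
Doc 3: present
Doc 4: present
Doc 5: absent
df = sum of presences = 0 + 0 + 1 + 1 + 0 = 2

2


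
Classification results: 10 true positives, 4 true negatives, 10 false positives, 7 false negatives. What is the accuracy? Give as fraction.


Accuracy = (TP + TN) / (TP + TN + FP + FN)
TP + TN = 10 + 4 = 14
Total = 10 + 4 + 10 + 7 = 31
Accuracy = 14 / 31 = 14/31

14/31


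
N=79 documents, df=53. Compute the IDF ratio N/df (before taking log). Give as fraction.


IDF ratio = N / df
= 79 / 53
= 79/53

79/53


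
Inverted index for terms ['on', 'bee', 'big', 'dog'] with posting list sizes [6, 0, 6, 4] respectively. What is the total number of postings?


Summing posting list sizes:
'on': 6 postings
'bee': 0 postings
'big': 6 postings
'dog': 4 postings
Total = 6 + 0 + 6 + 4 = 16

16


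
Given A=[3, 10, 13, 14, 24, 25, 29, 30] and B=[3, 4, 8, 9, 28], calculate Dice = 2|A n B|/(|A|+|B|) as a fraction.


A intersect B = [3]
|A intersect B| = 1
|A| = 8, |B| = 5
Dice = 2*1 / (8+5)
= 2 / 13 = 2/13

2/13


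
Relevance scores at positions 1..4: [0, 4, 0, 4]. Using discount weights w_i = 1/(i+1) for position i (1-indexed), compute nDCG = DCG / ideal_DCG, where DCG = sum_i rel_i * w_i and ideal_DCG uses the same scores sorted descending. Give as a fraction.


Position discount weights w_i = 1/(i+1) for i=1..4:
Weights = [1/2, 1/3, 1/4, 1/5]
Actual relevance: [0, 4, 0, 4]
DCG = 0/2 + 4/3 + 0/4 + 4/5 = 32/15
Ideal relevance (sorted desc): [4, 4, 0, 0]
Ideal DCG = 4/2 + 4/3 + 0/4 + 0/5 = 10/3
nDCG = DCG / ideal_DCG = 32/15 / 10/3 = 16/25

16/25


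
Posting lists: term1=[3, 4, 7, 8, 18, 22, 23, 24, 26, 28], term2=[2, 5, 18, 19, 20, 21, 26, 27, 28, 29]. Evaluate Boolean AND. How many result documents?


Boolean AND: find intersection of posting lists
term1 docs: [3, 4, 7, 8, 18, 22, 23, 24, 26, 28]
term2 docs: [2, 5, 18, 19, 20, 21, 26, 27, 28, 29]
Intersection: [18, 26, 28]
|intersection| = 3

3


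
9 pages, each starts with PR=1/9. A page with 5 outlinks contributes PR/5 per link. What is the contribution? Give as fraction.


Initial PR = 1/9 = 1/9
Outlinks = 5
Contribution per link = PR / outlinks
= 1/9 / 5
= 1/45

1/45


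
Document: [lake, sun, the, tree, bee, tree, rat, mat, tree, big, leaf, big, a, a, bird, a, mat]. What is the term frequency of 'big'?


Document has 17 words
Scanning for 'big':
Found at positions: [9, 11]
Count = 2

2


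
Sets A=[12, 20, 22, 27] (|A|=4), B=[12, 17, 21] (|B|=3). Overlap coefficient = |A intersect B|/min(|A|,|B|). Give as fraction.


A intersect B = [12]
|A intersect B| = 1
min(|A|, |B|) = min(4, 3) = 3
Overlap = 1 / 3 = 1/3

1/3


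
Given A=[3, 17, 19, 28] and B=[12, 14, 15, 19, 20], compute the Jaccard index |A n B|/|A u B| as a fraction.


A intersect B = [19]
|A intersect B| = 1
A union B = [3, 12, 14, 15, 17, 19, 20, 28]
|A union B| = 8
Jaccard = 1/8 = 1/8

1/8


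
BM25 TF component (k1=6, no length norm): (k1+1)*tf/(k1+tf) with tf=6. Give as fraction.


BM25 TF component = (k1+1)*tf / (k1+tf)
k1 = 6, tf = 6
Numerator = (6+1)*6 = 42
Denominator = 6 + 6 = 12
= 42/12 = 7/2

7/2


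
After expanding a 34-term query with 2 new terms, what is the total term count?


Original terms: 34
Expansion terms: 2
Total = 34 + 2 = 36

36


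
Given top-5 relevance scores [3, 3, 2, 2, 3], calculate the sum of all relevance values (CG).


Cumulative Gain = sum of relevance scores
Position 1: rel=3, running sum=3
Position 2: rel=3, running sum=6
Position 3: rel=2, running sum=8
Position 4: rel=2, running sum=10
Position 5: rel=3, running sum=13
CG = 13

13


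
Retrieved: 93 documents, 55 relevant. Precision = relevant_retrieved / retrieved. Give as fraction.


Precision = relevant_retrieved / total_retrieved
= 55 / 93
= 55 / (55 + 38)
= 55/93

55/93


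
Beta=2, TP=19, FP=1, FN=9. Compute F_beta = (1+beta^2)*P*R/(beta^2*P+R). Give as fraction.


P = TP/(TP+FP) = 19/20 = 19/20
R = TP/(TP+FN) = 19/28 = 19/28
beta^2 = 2^2 = 4
(1 + beta^2) = 5
Numerator = (1+beta^2)*P*R = 361/112
Denominator = beta^2*P + R = 19/5 + 19/28 = 627/140
F_beta = 95/132

95/132


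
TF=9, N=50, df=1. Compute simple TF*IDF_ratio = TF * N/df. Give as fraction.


TF * (N/df)
= 9 * (50/1)
= 9 * 50
= 450

450


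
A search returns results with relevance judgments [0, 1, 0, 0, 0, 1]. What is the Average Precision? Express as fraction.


Computing P@k for each relevant position:
Position 1: not relevant
Position 2: relevant, P@2 = 1/2 = 1/2
Position 3: not relevant
Position 4: not relevant
Position 5: not relevant
Position 6: relevant, P@6 = 2/6 = 1/3
Sum of P@k = 1/2 + 1/3 = 5/6
AP = 5/6 / 2 = 5/12

5/12


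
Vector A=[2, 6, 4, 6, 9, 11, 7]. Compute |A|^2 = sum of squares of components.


|A|^2 = sum of squared components
A[0]^2 = 2^2 = 4
A[1]^2 = 6^2 = 36
A[2]^2 = 4^2 = 16
A[3]^2 = 6^2 = 36
A[4]^2 = 9^2 = 81
A[5]^2 = 11^2 = 121
A[6]^2 = 7^2 = 49
Sum = 4 + 36 + 16 + 36 + 81 + 121 + 49 = 343

343


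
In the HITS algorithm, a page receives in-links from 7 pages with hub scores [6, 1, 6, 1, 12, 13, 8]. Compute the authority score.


Authority = sum of hub scores of in-linkers
In-link 1: hub score = 6
In-link 2: hub score = 1
In-link 3: hub score = 6
In-link 4: hub score = 1
In-link 5: hub score = 12
In-link 6: hub score = 13
In-link 7: hub score = 8
Authority = 6 + 1 + 6 + 1 + 12 + 13 + 8 = 47

47


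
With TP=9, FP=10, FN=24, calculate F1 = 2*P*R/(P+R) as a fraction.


F1 = 2 * P * R / (P + R)
P = TP/(TP+FP) = 9/19 = 9/19
R = TP/(TP+FN) = 9/33 = 3/11
2 * P * R = 2 * 9/19 * 3/11 = 54/209
P + R = 9/19 + 3/11 = 156/209
F1 = 54/209 / 156/209 = 9/26

9/26


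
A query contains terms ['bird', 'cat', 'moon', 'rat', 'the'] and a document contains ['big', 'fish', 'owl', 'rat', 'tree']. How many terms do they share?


Query terms: ['bird', 'cat', 'moon', 'rat', 'the']
Document terms: ['big', 'fish', 'owl', 'rat', 'tree']
Common terms: ['rat']
Overlap count = 1

1


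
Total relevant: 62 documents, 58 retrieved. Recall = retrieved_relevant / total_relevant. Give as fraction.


Recall = retrieved_relevant / total_relevant
= 58 / 62
= 58 / (58 + 4)
= 29/31

29/31


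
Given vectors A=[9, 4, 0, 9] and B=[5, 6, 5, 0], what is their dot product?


Dot product = sum of element-wise products
A[0]*B[0] = 9*5 = 45
A[1]*B[1] = 4*6 = 24
A[2]*B[2] = 0*5 = 0
A[3]*B[3] = 9*0 = 0
Sum = 45 + 24 + 0 + 0 = 69

69


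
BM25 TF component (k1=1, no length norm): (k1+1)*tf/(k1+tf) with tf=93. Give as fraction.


BM25 TF component = (k1+1)*tf / (k1+tf)
k1 = 1, tf = 93
Numerator = (1+1)*93 = 186
Denominator = 1 + 93 = 94
= 186/94 = 93/47

93/47


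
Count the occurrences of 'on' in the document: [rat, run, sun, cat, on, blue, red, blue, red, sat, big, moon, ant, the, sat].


Document has 15 words
Scanning for 'on':
Found at positions: [4]
Count = 1

1


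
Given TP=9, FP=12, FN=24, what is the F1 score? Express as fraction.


F1 = 2 * P * R / (P + R)
P = TP/(TP+FP) = 9/21 = 3/7
R = TP/(TP+FN) = 9/33 = 3/11
2 * P * R = 2 * 3/7 * 3/11 = 18/77
P + R = 3/7 + 3/11 = 54/77
F1 = 18/77 / 54/77 = 1/3

1/3


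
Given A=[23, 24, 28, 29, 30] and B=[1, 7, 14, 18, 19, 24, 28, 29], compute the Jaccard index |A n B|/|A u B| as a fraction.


A intersect B = [24, 28, 29]
|A intersect B| = 3
A union B = [1, 7, 14, 18, 19, 23, 24, 28, 29, 30]
|A union B| = 10
Jaccard = 3/10 = 3/10

3/10


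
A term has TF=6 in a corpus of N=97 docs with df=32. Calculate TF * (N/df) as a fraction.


TF * (N/df)
= 6 * (97/32)
= 6 * 97/32
= 291/16

291/16


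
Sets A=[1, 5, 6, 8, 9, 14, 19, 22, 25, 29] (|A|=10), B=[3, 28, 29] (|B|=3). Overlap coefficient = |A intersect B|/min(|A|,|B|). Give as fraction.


A intersect B = [29]
|A intersect B| = 1
min(|A|, |B|) = min(10, 3) = 3
Overlap = 1 / 3 = 1/3

1/3


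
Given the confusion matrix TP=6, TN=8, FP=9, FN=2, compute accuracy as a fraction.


Accuracy = (TP + TN) / (TP + TN + FP + FN)
TP + TN = 6 + 8 = 14
Total = 6 + 8 + 9 + 2 = 25
Accuracy = 14 / 25 = 14/25

14/25


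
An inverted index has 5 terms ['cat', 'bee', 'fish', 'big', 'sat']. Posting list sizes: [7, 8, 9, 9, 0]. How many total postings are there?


Summing posting list sizes:
'cat': 7 postings
'bee': 8 postings
'fish': 9 postings
'big': 9 postings
'sat': 0 postings
Total = 7 + 8 + 9 + 9 + 0 = 33

33


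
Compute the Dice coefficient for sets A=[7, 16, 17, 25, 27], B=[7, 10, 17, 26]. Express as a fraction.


A intersect B = [7, 17]
|A intersect B| = 2
|A| = 5, |B| = 4
Dice = 2*2 / (5+4)
= 4 / 9 = 4/9

4/9


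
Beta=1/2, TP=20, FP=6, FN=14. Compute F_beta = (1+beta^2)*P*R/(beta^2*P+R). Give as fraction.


P = TP/(TP+FP) = 20/26 = 10/13
R = TP/(TP+FN) = 20/34 = 10/17
beta^2 = 1/2^2 = 1/4
(1 + beta^2) = 5/4
Numerator = (1+beta^2)*P*R = 125/221
Denominator = beta^2*P + R = 5/26 + 10/17 = 345/442
F_beta = 50/69

50/69


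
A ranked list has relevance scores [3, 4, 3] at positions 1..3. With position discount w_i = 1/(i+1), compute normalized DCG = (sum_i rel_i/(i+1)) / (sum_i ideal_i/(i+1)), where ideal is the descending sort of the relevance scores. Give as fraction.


Position discount weights w_i = 1/(i+1) for i=1..3:
Weights = [1/2, 1/3, 1/4]
Actual relevance: [3, 4, 3]
DCG = 3/2 + 4/3 + 3/4 = 43/12
Ideal relevance (sorted desc): [4, 3, 3]
Ideal DCG = 4/2 + 3/3 + 3/4 = 15/4
nDCG = DCG / ideal_DCG = 43/12 / 15/4 = 43/45

43/45


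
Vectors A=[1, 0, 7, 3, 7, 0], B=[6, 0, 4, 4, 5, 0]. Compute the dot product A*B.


Dot product = sum of element-wise products
A[0]*B[0] = 1*6 = 6
A[1]*B[1] = 0*0 = 0
A[2]*B[2] = 7*4 = 28
A[3]*B[3] = 3*4 = 12
A[4]*B[4] = 7*5 = 35
A[5]*B[5] = 0*0 = 0
Sum = 6 + 0 + 28 + 12 + 35 + 0 = 81

81


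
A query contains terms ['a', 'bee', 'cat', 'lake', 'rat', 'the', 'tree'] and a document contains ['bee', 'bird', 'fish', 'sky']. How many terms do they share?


Query terms: ['a', 'bee', 'cat', 'lake', 'rat', 'the', 'tree']
Document terms: ['bee', 'bird', 'fish', 'sky']
Common terms: ['bee']
Overlap count = 1

1


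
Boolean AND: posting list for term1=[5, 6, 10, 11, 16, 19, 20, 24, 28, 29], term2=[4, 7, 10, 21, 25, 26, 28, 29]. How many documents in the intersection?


Boolean AND: find intersection of posting lists
term1 docs: [5, 6, 10, 11, 16, 19, 20, 24, 28, 29]
term2 docs: [4, 7, 10, 21, 25, 26, 28, 29]
Intersection: [10, 28, 29]
|intersection| = 3

3


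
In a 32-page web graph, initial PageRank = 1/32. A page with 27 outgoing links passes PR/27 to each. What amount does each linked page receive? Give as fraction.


Initial PR = 1/32 = 1/32
Outlinks = 27
Contribution per link = PR / outlinks
= 1/32 / 27
= 1/864

1/864


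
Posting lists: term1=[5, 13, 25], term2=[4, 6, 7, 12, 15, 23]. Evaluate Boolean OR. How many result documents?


Boolean OR: find union of posting lists
term1 docs: [5, 13, 25]
term2 docs: [4, 6, 7, 12, 15, 23]
Union: [4, 5, 6, 7, 12, 13, 15, 23, 25]
|union| = 9

9


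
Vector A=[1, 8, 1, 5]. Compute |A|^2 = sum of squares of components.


|A|^2 = sum of squared components
A[0]^2 = 1^2 = 1
A[1]^2 = 8^2 = 64
A[2]^2 = 1^2 = 1
A[3]^2 = 5^2 = 25
Sum = 1 + 64 + 1 + 25 = 91

91


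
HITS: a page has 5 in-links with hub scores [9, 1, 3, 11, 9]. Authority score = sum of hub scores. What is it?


Authority = sum of hub scores of in-linkers
In-link 1: hub score = 9
In-link 2: hub score = 1
In-link 3: hub score = 3
In-link 4: hub score = 11
In-link 5: hub score = 9
Authority = 9 + 1 + 3 + 11 + 9 = 33

33


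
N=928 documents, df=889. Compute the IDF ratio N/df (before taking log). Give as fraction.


IDF ratio = N / df
= 928 / 889
= 928/889

928/889


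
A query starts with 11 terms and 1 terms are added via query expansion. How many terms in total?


Original terms: 11
Expansion terms: 1
Total = 11 + 1 = 12

12


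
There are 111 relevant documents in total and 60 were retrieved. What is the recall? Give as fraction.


Recall = retrieved_relevant / total_relevant
= 60 / 111
= 60 / (60 + 51)
= 20/37

20/37


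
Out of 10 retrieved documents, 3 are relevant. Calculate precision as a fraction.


Precision = relevant_retrieved / total_retrieved
= 3 / 10
= 3 / (3 + 7)
= 3/10

3/10


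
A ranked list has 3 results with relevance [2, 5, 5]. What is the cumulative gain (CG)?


Cumulative Gain = sum of relevance scores
Position 1: rel=2, running sum=2
Position 2: rel=5, running sum=7
Position 3: rel=5, running sum=12
CG = 12

12


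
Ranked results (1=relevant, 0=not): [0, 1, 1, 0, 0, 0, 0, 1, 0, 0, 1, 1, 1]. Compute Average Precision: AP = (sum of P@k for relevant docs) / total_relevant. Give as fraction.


Computing P@k for each relevant position:
Position 1: not relevant
Position 2: relevant, P@2 = 1/2 = 1/2
Position 3: relevant, P@3 = 2/3 = 2/3
Position 4: not relevant
Position 5: not relevant
Position 6: not relevant
Position 7: not relevant
Position 8: relevant, P@8 = 3/8 = 3/8
Position 9: not relevant
Position 10: not relevant
Position 11: relevant, P@11 = 4/11 = 4/11
Position 12: relevant, P@12 = 5/12 = 5/12
Position 13: relevant, P@13 = 6/13 = 6/13
Sum of P@k = 1/2 + 2/3 + 3/8 + 4/11 + 5/12 + 6/13 = 9553/3432
AP = 9553/3432 / 6 = 9553/20592

9553/20592


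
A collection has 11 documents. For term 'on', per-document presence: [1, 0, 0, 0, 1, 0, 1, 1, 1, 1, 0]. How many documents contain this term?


Checking each document for 'on':
Doc 1: present
Doc 2: absent
Doc 3: absent
Doc 4: absent
Doc 5: present
Doc 6: absent
Doc 7: present
Doc 8: present
Doc 9: present
Doc 10: present
Doc 11: absent
df = sum of presences = 1 + 0 + 0 + 0 + 1 + 0 + 1 + 1 + 1 + 1 + 0 = 6

6


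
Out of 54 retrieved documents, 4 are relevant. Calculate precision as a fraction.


Precision = relevant_retrieved / total_retrieved
= 4 / 54
= 4 / (4 + 50)
= 2/27

2/27


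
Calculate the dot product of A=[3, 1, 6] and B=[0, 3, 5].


Dot product = sum of element-wise products
A[0]*B[0] = 3*0 = 0
A[1]*B[1] = 1*3 = 3
A[2]*B[2] = 6*5 = 30
Sum = 0 + 3 + 30 = 33

33


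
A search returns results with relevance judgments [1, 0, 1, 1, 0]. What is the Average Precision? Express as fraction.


Computing P@k for each relevant position:
Position 1: relevant, P@1 = 1/1 = 1
Position 2: not relevant
Position 3: relevant, P@3 = 2/3 = 2/3
Position 4: relevant, P@4 = 3/4 = 3/4
Position 5: not relevant
Sum of P@k = 1 + 2/3 + 3/4 = 29/12
AP = 29/12 / 3 = 29/36

29/36


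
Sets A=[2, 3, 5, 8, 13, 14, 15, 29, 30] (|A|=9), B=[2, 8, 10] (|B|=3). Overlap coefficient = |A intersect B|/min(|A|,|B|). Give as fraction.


A intersect B = [2, 8]
|A intersect B| = 2
min(|A|, |B|) = min(9, 3) = 3
Overlap = 2 / 3 = 2/3

2/3


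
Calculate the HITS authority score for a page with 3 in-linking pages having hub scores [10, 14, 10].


Authority = sum of hub scores of in-linkers
In-link 1: hub score = 10
In-link 2: hub score = 14
In-link 3: hub score = 10
Authority = 10 + 14 + 10 = 34

34
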